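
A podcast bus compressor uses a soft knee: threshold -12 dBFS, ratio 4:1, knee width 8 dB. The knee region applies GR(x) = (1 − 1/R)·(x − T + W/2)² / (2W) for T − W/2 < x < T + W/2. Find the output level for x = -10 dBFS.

-11.6875 dBFS

x − T + W/2 = -10 − (-12) + 4 = 6.
GR = (1 − 1/4) × 6² / 16 = 0.75 × 36 / 16 = 1.6875 dB.
Output = -10 − 1.6875 = -11.6875 dBFS.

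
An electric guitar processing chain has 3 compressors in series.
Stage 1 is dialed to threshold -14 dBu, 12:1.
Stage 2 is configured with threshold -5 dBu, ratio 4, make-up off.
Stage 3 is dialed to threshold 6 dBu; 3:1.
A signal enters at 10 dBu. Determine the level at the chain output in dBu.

-12 dBu

Stage 1: overshoot 24 dB → 24/12 = 2 dB → -12 dBu.
Stage 2: below threshold (-12 ≤ -5); passes unchanged; output -12 dBu.
Stage 3: -12 dBu is at or below the 6 dBu threshold — no compression; output -12 dBu.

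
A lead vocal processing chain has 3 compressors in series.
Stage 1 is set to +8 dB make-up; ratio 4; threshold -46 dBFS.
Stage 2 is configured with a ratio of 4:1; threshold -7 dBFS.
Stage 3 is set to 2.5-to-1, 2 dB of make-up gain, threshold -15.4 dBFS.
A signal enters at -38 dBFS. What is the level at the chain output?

-34 dBFS

Stage 1: overshoot 8 dB → 8/4 = 2 dB → -44 dBFS; +8 dB make-up → -36 dBFS.
Stage 2: below threshold (-36 ≤ -7); passes unchanged; output -36 dBFS.
Stage 3: below threshold (-36 ≤ -15.4); passes unchanged; make-up brings it to -34 dBFS.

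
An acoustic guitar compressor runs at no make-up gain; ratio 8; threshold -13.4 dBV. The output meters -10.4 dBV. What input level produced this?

That's 3 dB above the -13.4 dBV threshold.
Undo the ratio: input overshoot = 3 × 8 = 24 dB, giving input = 10.6 dBV.

10.6 dBV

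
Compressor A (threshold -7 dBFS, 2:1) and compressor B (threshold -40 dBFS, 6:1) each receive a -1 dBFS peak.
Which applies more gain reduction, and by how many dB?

A: GR = 6 − 6/2 = 3 dB.
B: GR = 39 − 39/6 = 32.5 dB.
Difference: 29.5 dB in favour of B.

B, by 29.5 dB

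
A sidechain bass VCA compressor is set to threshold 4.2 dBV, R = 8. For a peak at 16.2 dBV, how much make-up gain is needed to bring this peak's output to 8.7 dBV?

Overshoot 12 dB → 12/8 = 1.5 dB after compression, so the compressed level is 4.2 + 1.5 = 5.7 dBV.
Make-up = target − compressed = 8.7 − 5.7 = 3 dB.

3 dB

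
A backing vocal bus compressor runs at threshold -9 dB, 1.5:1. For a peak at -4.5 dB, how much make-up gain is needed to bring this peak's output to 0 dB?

The peak compresses to -9 + 4.5/1.5 = -6 dB.
To reach 0 dB requires 0 − (-6) = 6 dB of make-up.

6 dB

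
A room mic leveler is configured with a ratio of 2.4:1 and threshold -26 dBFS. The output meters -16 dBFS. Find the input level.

-2 dBFS

That's 10 dB above the -26 dBFS threshold.
Before 2.4:1 compression the overshoot was 10 × 2.4 = 24 dB, so input = -26 + 24 = -2 dBFS.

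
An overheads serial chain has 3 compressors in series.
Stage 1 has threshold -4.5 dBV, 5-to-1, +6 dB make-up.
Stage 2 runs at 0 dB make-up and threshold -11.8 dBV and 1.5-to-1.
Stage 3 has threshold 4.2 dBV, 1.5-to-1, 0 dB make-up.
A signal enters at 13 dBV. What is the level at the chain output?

-0.6 dBV

Stage 1: 17.5 dB above -4.5 dBV, reduced 5:1 to 3.5 dB above → -1 dBV; +6 dB make-up → 5 dBV.
Stage 2: overshoot 16.8 dB → 16.8/1.5 = 11.2 dB → -0.6 dBV.
Stage 3: -0.6 dBV ≤ 4.2 dBV, so stage 3 doesn't engage; output -0.6 dBV.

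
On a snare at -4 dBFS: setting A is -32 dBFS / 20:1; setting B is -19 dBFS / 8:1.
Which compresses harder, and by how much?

A, by 13.475 dB

A: overshoot 28 dB → output overshoot 1.4 dB → GR 26.6 dB.
B: overshoot 15 dB → output overshoot 1.875 dB → GR 13.125 dB.
Difference: 13.475 dB in favour of A.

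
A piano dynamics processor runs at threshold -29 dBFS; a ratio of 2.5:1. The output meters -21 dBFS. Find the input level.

-9 dBFS

Post-compression overshoot = -21 − (-29) = 8 dB.
Before 2.5:1 compression the overshoot was 8 × 2.5 = 20 dB, so input = -29 + 20 = -9 dBFS.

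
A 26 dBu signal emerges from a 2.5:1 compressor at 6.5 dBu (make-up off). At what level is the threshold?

Input is 32.5 dB above T (since output overshoot × R = input overshoot: (6.5 − T)·2.5 = 26 − T gives T = -6.5 dBu).
Check: -6.5 + (26 − (-6.5))/2.5 = -6.5 + 13 = 6.5 dBu. ✓

-6.5 dBu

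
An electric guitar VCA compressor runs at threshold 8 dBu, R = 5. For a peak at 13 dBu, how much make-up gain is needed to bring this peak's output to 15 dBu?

The peak compresses to 8 + 5/5 = 9 dBu.
To reach 15 dBu requires 15 − 9 = 6 dB of make-up.

6 dB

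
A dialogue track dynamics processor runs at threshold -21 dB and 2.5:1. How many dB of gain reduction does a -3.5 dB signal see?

Overshoot = -3.5 − (-21) = 17.5 dB.
After 2.5:1 compression the overshoot becomes 17.5/2.5 = 7 dB.
So the signal is attenuated by 17.5 − 7 = 10.5 dB.

10.5 dB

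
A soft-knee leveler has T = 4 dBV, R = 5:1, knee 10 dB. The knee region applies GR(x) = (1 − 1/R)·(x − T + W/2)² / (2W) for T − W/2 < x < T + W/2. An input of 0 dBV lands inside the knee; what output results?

-0.04 dBV

x − T + W/2 = 0 − 4 + 5 = 1.
GR = (1 − 1/5) × 1² / 20 = 0.8 × 1 / 20 = 0.04 dB.
Output = 0 − 0.04 = -0.04 dBV.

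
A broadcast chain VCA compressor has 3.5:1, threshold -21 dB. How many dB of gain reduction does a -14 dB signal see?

5 dB

The signal is 7 dB above threshold.
A 3.5:1 ratio leaves 2 dB of that excess.
Gain reduction = 7 − 2 = 5 dB.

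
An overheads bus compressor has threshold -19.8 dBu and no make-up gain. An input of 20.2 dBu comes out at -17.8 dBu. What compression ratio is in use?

20:1

Input overshoot = 20.2 − (-19.8) = 40 dB; output overshoot = -17.8 − (-19.8) = 2 dB.
Ratio = 40 / 2 = 20.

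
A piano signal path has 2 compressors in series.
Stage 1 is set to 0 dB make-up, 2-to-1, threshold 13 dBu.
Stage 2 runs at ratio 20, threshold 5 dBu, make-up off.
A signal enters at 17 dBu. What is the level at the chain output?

Stage 1: 4 dB above 13 dBu, reduced 2:1 to 2 dB above → 15 dBu.
Stage 2: overshoot 10 dB → 10/20 = 0.5 dB → 5.5 dBu.

5.5 dBu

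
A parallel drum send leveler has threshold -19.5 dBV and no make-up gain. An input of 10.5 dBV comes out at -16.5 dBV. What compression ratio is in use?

Input overshoot = 10.5 − (-19.5) = 30 dB; output overshoot = -16.5 − (-19.5) = 3 dB.
Ratio = 30 / 3 = 10.

10:1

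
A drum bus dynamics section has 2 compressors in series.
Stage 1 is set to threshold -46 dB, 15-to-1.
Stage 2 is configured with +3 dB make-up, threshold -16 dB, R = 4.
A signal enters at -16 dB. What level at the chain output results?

Stage 1: overshoot 30 dB → 30/15 = 2 dB → -44 dB.
Stage 2: -44 dB is at or below the -16 dB threshold — no compression; make-up brings it to -41 dB.

-41 dB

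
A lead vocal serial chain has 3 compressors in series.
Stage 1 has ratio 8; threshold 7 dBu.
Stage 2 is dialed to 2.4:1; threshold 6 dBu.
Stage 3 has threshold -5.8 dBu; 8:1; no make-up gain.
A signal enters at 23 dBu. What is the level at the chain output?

-4.16875 dBu

Stage 1: 16 dB above 7 dBu, reduced 8:1 to 2 dB above → 9 dBu.
Stage 2: 3 dB above 6 dBu, reduced 2.4:1 to 1.25 dB above → 7.25 dBu.
Stage 3: 13.05 dB above -5.8 dBu, reduced 8:1 to 1.63125 dB above → -4.16875 dBu.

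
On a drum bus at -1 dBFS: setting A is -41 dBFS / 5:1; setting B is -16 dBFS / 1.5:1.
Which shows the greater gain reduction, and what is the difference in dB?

A: 40 dB over, compressed to 8 dB over, so 32 dB of GR.
B: 15 dB over, compressed to 10 dB over, so 5 dB of GR.
Difference: 27 dB in favour of A.

A, by 27 dB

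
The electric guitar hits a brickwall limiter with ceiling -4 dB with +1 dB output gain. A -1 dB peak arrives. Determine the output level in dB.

-3 dB

The limiter clamps the peak to its -4 dB ceiling.
Output gain then adds 1 dB: -4 + 1 = -3 dB.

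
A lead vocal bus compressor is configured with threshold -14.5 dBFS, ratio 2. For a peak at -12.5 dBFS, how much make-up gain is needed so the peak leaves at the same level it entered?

1 dB

Overshoot 2 dB → 2/2 = 1 dB after compression, so the compressed level is -14.5 + 1 = -13.5 dBFS.
Make-up = target − compressed = -12.5 − (-13.5) = 1 dB.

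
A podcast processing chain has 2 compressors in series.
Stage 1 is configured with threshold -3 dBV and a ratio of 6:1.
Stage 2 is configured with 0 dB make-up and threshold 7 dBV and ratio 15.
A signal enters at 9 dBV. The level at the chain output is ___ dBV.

Stage 1: overshoot 12 dB → 12/6 = 2 dB → -1 dBV.
Stage 2: -1 dBV ≤ 7 dBV, so stage 2 doesn't engage; output -1 dBV.

-1 dBV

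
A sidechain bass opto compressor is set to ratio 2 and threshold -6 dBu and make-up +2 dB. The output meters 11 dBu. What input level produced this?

24 dBu

Before make-up, the level was 11 − 2 = 9 dBu.
That's 15 dB above the -6 dBu threshold.
Before 2:1 compression the overshoot was 15 × 2 = 30 dB, so input = -6 + 30 = 24 dBu.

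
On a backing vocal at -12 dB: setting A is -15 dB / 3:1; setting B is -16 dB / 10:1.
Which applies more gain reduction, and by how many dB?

A: 3 dB over, compressed to 1 dB over, so 2 dB of GR.
B: 4 dB over, compressed to 0.4 dB over, so 3.6 dB of GR.
Difference: 1.6 dB in favour of B.

B, by 1.6 dB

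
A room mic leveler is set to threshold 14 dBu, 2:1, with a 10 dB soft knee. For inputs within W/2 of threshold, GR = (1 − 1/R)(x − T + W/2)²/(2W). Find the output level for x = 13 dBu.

x − T + W/2 = 13 − 14 + 5 = 4.
GR = (1 − 1/2) × 4² / 20 = 0.5 × 16 / 20 = 0.4 dB.
Output = 13 − 0.4 = 12.6 dBu.

12.6 dBu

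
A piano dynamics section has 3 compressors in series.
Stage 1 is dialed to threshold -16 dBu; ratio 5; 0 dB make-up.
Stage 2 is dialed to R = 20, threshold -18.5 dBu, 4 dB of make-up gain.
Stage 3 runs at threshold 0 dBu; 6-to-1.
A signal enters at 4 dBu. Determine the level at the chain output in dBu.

Stage 1: 20 dB above -16 dBu, reduced 5:1 to 4 dB above → -12 dBu.
Stage 2: -12 dBu is 6.5 dB over -18.5 dBu; at 20:1 that becomes 0.325 dB over, giving -18.175 dBu; +4 dB make-up → -14.175 dBu.
Stage 3: below threshold (-14.175 ≤ 0); passes unchanged; output -14.175 dBu.

-14.175 dBu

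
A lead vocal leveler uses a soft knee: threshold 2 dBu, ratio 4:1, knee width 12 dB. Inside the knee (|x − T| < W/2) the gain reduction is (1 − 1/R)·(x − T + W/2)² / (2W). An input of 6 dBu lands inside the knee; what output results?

x − T + W/2 = 6 − 2 + 6 = 10.
GR = (1 − 1/4) × 10² / 24 = 0.75 × 100 / 24 = 3.125 dB.
Output = 6 − 3.125 = 2.875 dBu.

2.875 dBu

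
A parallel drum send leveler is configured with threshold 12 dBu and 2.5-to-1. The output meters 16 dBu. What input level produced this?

The compressed level sits 16 − 12 = 4 dB over threshold.
Input overshoot = R × output overshoot = 10 dB → input = 12 + 10 = 22 dBu.

22 dBu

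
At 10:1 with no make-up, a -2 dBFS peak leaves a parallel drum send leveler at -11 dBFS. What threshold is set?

Input is 10 dB above T (since output overshoot × R = input overshoot: (-11 − T)·10 = -2 − T gives T = -12 dBFS).
Check: -12 + (-2 − (-12))/10 = -12 + 1 = -11 dBFS. ✓

-12 dBFS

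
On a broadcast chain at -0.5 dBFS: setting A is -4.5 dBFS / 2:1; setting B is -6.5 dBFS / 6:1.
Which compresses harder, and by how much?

B, by 3 dB

A: GR = 4 − 4/2 = 2 dB.
B: GR = 6 − 6/6 = 5 dB.
Difference: 3 dB in favour of B.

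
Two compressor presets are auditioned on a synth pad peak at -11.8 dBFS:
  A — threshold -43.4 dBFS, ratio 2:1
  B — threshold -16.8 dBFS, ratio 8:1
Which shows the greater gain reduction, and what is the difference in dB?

A: overshoot 31.6 dB → output overshoot 15.8 dB → GR 15.8 dB.
B: overshoot 5 dB → output overshoot 0.625 dB → GR 4.375 dB.
A applies 11.425 dB more gain reduction.

A, by 11.425 dB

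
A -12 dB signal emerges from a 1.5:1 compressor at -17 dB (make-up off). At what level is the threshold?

-27 dB

Gain reduction = -12 − (-17) = 5 dB; output overshoot = GR / (R − 1) = 5 / 0.5 = 10 dB.
Threshold = output − output overshoot = -17 − 10 = -27 dB.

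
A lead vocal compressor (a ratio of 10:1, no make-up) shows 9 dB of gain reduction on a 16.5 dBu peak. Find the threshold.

Let T be the threshold. Output overshoot = (input overshoot)/R, so 7.5 − T = (16.5 − T)/10.
10·(7.5 − T) = 16.5 − T → 9·T = 75 − 16.5 = 58.5.
T = 58.5/9 = 6.5 dBu.

6.5 dBu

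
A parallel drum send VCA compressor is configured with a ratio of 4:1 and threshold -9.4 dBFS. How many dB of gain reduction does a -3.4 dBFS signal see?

4.5 dB

The signal is 6 dB above threshold.
After 4:1 compression the overshoot becomes 6/4 = 1.5 dB.
Gain reduction = 6 − 1.5 = 4.5 dB.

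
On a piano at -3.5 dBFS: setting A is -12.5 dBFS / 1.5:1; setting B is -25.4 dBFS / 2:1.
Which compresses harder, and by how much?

A: 9 dB over, compressed to 6 dB over, so 3 dB of GR.
B: 21.9 dB over, compressed to 10.95 dB over, so 10.95 dB of GR.
B applies 7.95 dB more gain reduction.

B, by 7.95 dB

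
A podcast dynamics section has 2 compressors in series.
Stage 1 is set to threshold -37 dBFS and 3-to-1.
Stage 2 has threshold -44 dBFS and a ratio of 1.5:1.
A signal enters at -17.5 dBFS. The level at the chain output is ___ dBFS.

Stage 1: 19.5 dB above -37 dBFS, reduced 3:1 to 6.5 dB above → -30.5 dBFS.
Stage 2: 13.5 dB above -44 dBFS, reduced 1.5:1 to 9 dB above → -35 dBFS.

-35 dBFS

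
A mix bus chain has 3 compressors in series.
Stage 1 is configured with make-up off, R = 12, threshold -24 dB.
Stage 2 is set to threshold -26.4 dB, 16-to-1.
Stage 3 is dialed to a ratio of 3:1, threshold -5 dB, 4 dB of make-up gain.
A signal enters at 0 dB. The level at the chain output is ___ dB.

-22.125 dB

Stage 1: overshoot 24 dB → 24/12 = 2 dB → -22 dB.
Stage 2: 4.4 dB above -26.4 dB, reduced 16:1 to 0.275 dB above → -26.125 dB.
Stage 3: below threshold (-26.125 ≤ -5); passes unchanged; make-up brings it to -22.125 dB.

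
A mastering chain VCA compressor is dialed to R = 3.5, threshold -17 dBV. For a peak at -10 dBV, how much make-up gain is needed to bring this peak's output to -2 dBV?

13 dB

Without make-up, output = threshold + overshoot/3.5 = -17 + 2 = -15 dBV.
Gap to target: 13 dB.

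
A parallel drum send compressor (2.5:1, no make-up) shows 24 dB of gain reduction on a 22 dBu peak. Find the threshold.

-18 dBu

Gain reduction = 22 − (-2) = 24 dB; output overshoot = GR / (R − 1) = 24 / 1.5 = 16 dB.
Threshold = output − output overshoot = -2 − 16 = -18 dBu.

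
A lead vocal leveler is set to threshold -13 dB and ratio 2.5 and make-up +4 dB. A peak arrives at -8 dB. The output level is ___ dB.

-7 dB

-8 dB sits 5 dB over threshold.
2.5:1 compression reduces that to 5/2.5 = 2 dB over.
That puts the output at -11 dB; make-up adds 4 dB, giving -7 dB.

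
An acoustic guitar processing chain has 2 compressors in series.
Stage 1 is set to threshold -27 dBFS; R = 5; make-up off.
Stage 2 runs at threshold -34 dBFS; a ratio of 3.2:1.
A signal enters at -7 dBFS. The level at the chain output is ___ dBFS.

-30.5625 dBFS

Stage 1: overshoot 20 dB → 20/5 = 4 dB → -23 dBFS.
Stage 2: -23 dBFS is 11 dB over -34 dBFS; at 3.2:1 that becomes 3.4375 dB over, giving -30.5625 dBFS.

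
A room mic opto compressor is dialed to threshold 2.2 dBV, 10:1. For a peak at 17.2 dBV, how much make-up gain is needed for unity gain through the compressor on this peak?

13.5 dB

Without make-up, output = threshold + overshoot/10 = 2.2 + 1.5 = 3.7 dBV.
Gap to target: 13.5 dB.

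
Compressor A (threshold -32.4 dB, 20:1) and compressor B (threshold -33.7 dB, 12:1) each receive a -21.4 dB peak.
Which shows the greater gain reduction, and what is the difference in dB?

B, by 0.825 dB

A: 11 dB over, compressed to 0.55 dB over, so 10.45 dB of GR.
B: 12.3 dB over, compressed to 1.025 dB over, so 11.275 dB of GR.
B applies 0.825 dB more gain reduction.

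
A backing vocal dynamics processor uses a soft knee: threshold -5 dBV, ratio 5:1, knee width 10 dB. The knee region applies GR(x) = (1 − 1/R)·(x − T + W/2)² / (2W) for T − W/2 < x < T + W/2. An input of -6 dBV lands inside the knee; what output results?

-6.64 dBV

x − T + W/2 = -6 − (-5) + 5 = 4.
GR = (1 − 1/5) × 4² / 20 = 0.8 × 16 / 20 = 0.64 dB.
Output = -6 − 0.64 = -6.64 dBV.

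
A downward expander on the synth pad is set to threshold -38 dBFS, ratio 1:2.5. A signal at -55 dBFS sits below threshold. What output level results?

The input is 17 dB below the -38 dBFS threshold.
A 1:2.5 expander multiplies undershoot by 2.5: 17 × 2.5 = 42.5 dB below threshold.
Output = -38 − 42.5 = -80.5 dBFS.

-80.5 dBFS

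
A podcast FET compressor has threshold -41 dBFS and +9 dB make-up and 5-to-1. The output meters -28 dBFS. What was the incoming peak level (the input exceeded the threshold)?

Before make-up, the level was -28 − 9 = -37 dBFS.
That's 4 dB above the -41 dBFS threshold.
Before 5:1 compression the overshoot was 4 × 5 = 20 dB, so input = -41 + 20 = -21 dBFS.

-21 dBFS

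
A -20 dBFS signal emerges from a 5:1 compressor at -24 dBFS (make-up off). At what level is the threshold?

-25 dBFS

Let T be the threshold. Output overshoot = (input overshoot)/R, so -24 − T = (-20 − T)/5.
5·(-24 − T) = -20 − T → 4·T = -120 − (-20) = -100.
T = -100/4 = -25 dBFS.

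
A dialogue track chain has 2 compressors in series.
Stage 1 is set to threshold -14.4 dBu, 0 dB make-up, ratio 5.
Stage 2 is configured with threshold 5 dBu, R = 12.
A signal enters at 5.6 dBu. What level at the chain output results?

Stage 1: 5.6 dBu is 20 dB over -14.4 dBu; at 5:1 that becomes 4 dB over, giving -10.4 dBu.
Stage 2: -10.4 dBu is at or below the 5 dBu threshold — no compression; output -10.4 dBu.

-10.4 dBu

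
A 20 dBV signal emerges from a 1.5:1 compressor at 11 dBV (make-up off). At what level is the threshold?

-7 dBV

Input is 27 dB above T (since output overshoot × R = input overshoot: (11 − T)·1.5 = 20 − T gives T = -7 dBV).
Check: -7 + (20 − (-7))/1.5 = -7 + 18 = 11 dBV. ✓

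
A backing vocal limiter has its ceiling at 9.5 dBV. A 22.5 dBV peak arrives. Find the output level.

9.5 dBV

At ∞:1, everything above 9.5 dBV is held at the ceiling.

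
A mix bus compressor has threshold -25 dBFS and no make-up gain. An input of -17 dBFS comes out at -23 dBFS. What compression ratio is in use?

Input overshoot = -17 − (-25) = 8 dB; output overshoot = -23 − (-25) = 2 dB.
Ratio = 8 / 2 = 4.

4:1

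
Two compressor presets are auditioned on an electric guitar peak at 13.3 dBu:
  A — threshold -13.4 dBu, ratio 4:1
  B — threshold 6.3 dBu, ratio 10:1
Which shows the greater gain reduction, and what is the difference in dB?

A: GR = 26.7 − 26.7/4 = 20.025 dB.
B: GR = 7 − 7/10 = 6.3 dB.
A reduces 13.725 dB more.

A, by 13.725 dB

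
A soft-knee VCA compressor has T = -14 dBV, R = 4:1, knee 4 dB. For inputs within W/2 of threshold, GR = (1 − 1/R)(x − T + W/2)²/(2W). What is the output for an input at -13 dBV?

-13.84375 dBV

x − T + W/2 = -13 − (-14) + 2 = 3.
GR = (1 − 1/4) × 3² / 8 = 0.75 × 9 / 8 = 0.84375 dB.
Output = -13 − 0.84375 = -13.84375 dBV.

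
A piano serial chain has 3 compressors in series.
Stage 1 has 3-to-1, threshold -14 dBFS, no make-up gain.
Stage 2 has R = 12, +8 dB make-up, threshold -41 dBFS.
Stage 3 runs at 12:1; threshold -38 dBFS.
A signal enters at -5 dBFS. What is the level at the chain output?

-37.375 dBFS

Stage 1: -5 dBFS is 9 dB over -14 dBFS; at 3:1 that becomes 3 dB over, giving -11 dBFS.
Stage 2: -11 dBFS is 30 dB over -41 dBFS; at 12:1 that becomes 2.5 dB over, giving -38.5 dBFS; +8 dB make-up → -30.5 dBFS.
Stage 3: overshoot 7.5 dB → 7.5/12 = 0.625 dB → -37.375 dBFS.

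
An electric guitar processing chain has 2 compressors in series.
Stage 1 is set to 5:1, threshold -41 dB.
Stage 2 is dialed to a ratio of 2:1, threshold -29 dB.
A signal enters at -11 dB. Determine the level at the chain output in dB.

-35 dB

Stage 1: -11 dB is 30 dB over -41 dB; at 5:1 that becomes 6 dB over, giving -35 dB.
Stage 2: -35 dB ≤ -29 dB, so stage 2 doesn't engage; output -35 dB.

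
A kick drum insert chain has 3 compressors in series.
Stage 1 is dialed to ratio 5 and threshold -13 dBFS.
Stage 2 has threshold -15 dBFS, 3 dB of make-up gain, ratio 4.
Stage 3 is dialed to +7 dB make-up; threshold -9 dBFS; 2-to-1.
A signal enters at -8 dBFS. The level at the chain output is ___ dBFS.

-4.25 dBFS

Stage 1: overshoot 5 dB → 5/5 = 1 dB → -12 dBFS.
Stage 2: 3 dB above -15 dBFS, reduced 4:1 to 0.75 dB above → -14.25 dBFS; +3 dB make-up → -11.25 dBFS.
Stage 3: -11.25 dBFS ≤ -9 dBFS, so stage 3 doesn't engage; make-up brings it to -4.25 dBFS.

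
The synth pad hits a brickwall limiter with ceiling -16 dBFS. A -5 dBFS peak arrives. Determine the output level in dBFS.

At ∞:1, everything above -16 dBFS is held at the ceiling.

-16 dBFS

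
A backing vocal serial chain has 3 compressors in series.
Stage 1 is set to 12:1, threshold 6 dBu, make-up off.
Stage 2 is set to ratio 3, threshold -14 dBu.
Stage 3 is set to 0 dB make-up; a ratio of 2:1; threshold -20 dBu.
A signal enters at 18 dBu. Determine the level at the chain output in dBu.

-13.5 dBu

Stage 1: overshoot 12 dB → 12/12 = 1 dB → 7 dBu.
Stage 2: 7 dBu is 21 dB over -14 dBu; at 3:1 that becomes 7 dB over, giving -7 dBu.
Stage 3: 13 dB above -20 dBu, reduced 2:1 to 6.5 dB above → -13.5 dBu.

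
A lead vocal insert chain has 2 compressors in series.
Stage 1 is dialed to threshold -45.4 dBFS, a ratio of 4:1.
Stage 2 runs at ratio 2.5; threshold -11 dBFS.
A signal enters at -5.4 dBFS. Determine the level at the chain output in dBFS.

Stage 1: overshoot 40 dB → 40/4 = 10 dB → -35.4 dBFS.
Stage 2: -35.4 dBFS ≤ -11 dBFS, so stage 2 doesn't engage; output -35.4 dBFS.

-35.4 dBFS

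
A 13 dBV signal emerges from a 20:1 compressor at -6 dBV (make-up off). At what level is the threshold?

-7 dBV

Input is 20 dB above T (since output overshoot × R = input overshoot: (-6 − T)·20 = 13 − T gives T = -7 dBV).
Check: -7 + (13 − (-7))/20 = -7 + 1 = -6 dBV. ✓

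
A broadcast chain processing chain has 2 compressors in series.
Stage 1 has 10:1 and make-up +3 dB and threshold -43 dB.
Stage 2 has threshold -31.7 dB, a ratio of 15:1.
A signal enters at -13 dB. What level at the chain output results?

Stage 1: 30 dB above -43 dB, reduced 10:1 to 3 dB above → -40 dB; +3 dB make-up → -37 dB.
Stage 2: -37 dB ≤ -31.7 dB, so stage 2 doesn't engage; output -37 dB.

-37 dB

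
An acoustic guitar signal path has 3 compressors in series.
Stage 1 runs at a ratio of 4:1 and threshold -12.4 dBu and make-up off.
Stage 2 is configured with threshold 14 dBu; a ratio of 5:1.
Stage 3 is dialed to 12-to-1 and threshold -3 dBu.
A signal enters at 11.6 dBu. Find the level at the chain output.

-6.4 dBu

Stage 1: overshoot 24 dB → 24/4 = 6 dB → -6.4 dBu.
Stage 2: -6.4 dBu ≤ 14 dBu, so stage 2 doesn't engage; output -6.4 dBu.
Stage 3: -6.4 dBu ≤ -3 dBu, so stage 3 doesn't engage; output -6.4 dBu.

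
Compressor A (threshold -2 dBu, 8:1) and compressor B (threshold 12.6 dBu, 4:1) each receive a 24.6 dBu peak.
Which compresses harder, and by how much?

A: 26.6 dB over, compressed to 3.325 dB over, so 23.275 dB of GR.
B: 12 dB over, compressed to 3 dB over, so 9 dB of GR.
A applies 14.275 dB more gain reduction.

A, by 14.275 dB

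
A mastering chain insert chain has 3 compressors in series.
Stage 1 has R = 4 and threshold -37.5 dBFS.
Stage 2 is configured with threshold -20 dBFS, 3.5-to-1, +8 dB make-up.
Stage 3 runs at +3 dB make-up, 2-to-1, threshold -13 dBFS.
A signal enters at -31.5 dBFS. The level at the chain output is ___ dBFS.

Stage 1: 6 dB above -37.5 dBFS, reduced 4:1 to 1.5 dB above → -36 dBFS.
Stage 2: below threshold (-36 ≤ -20); passes unchanged; make-up brings it to -28 dBFS.
Stage 3: below threshold (-28 ≤ -13); passes unchanged; make-up brings it to -25 dBFS.

-25 dBFS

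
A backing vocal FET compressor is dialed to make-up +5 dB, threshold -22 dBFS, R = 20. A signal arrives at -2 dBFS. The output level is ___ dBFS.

-2 dBFS sits 20 dB over threshold.
The 20 dB excess becomes 1 dB after 20:1 reduction.
That puts the output at -21 dBFS; make-up adds 5 dB, giving -16 dBFS.

-16 dBFS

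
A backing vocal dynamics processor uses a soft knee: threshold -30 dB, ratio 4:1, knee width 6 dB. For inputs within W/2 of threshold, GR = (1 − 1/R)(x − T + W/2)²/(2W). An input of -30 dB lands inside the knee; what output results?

x − T + W/2 = -30 − (-30) + 3 = 3.
GR = (1 − 1/4) × 3² / 12 = 0.75 × 9 / 12 = 0.5625 dB.
Output = -30 − 0.5625 = -30.5625 dB.

-30.5625 dB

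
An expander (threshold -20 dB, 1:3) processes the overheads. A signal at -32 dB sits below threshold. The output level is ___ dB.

Below threshold, a 1:3 expander applies gain = (3−1)×(T − x) of attenuation.
(3−1) × 12 = 24 dB, so output = -32 − 24 = -56 dB.

-56 dB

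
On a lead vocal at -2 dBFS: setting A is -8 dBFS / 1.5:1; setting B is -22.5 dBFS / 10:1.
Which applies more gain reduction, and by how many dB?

B, by 16.45 dB

A: overshoot 6 dB → output overshoot 4 dB → GR 2 dB.
B: overshoot 20.5 dB → output overshoot 2.05 dB → GR 18.45 dB.
Difference: 16.45 dB in favour of B.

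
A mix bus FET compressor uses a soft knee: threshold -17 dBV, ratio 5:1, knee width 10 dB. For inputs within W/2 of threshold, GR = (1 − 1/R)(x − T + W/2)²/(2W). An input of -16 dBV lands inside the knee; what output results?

-17.44 dBV

x − T + W/2 = -16 − (-17) + 5 = 6.
GR = (1 − 1/5) × 6² / 20 = 0.8 × 36 / 20 = 1.44 dB.
Output = -16 − 1.44 = -17.44 dBV.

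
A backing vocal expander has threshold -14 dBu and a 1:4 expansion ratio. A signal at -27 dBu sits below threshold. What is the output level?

-66 dBu

The input is 13 dB below the -14 dBu threshold.
A 1:4 expander multiplies undershoot by 4: 13 × 4 = 52 dB below threshold.
Output = -14 − 52 = -66 dBu.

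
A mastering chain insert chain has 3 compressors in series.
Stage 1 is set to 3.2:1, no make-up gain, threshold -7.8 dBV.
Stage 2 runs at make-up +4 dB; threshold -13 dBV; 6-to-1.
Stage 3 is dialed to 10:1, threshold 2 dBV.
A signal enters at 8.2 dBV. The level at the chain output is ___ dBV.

-7.3 dBV

Stage 1: 16 dB above -7.8 dBV, reduced 3.2:1 to 5 dB above → -2.8 dBV.
Stage 2: 10.2 dB above -13 dBV, reduced 6:1 to 1.7 dB above → -11.3 dBV; +4 dB make-up → -7.3 dBV.
Stage 3: -7.3 dBV ≤ 2 dBV, so stage 3 doesn't engage; output -7.3 dBV.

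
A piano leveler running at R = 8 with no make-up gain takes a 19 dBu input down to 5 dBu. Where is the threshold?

3 dBu

Input is 16 dB above T (since output overshoot × R = input overshoot: (5 − T)·8 = 19 − T gives T = 3 dBu).
Check: 3 + (19 − 3)/8 = 3 + 2 = 5 dBu. ✓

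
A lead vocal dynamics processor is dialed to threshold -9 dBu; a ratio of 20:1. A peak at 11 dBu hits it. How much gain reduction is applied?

Overshoot = 11 − (-9) = 20 dB.
At 20:1, output sits 20/20 = 1 dB above threshold.
GR = overshoot in − overshoot out = 20 − 1 = 19 dB.

19 dB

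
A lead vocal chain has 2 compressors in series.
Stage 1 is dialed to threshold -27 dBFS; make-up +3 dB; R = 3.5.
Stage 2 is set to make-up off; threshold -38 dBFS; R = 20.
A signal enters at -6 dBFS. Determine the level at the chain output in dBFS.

Stage 1: overshoot 21 dB → 21/3.5 = 6 dB → -21 dBFS; +3 dB make-up → -18 dBFS.
Stage 2: -18 dBFS is 20 dB over -38 dBFS; at 20:1 that becomes 1 dB over, giving -37 dBFS.

-37 dBFS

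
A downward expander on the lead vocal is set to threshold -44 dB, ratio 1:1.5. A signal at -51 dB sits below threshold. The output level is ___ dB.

Undershoot = (-44) − (-51) = 7 dB.
At 1:1.5, that expands to 10.5 dB under threshold.
Output = -44 − 10.5 = -54.5 dB.

-54.5 dB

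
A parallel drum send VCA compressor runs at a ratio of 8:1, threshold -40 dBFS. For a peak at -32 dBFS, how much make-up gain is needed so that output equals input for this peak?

7 dB

Overshoot 8 dB → 8/8 = 1 dB after compression, so the compressed level is -40 + 1 = -39 dBFS.
Make-up = target − compressed = -32 − (-39) = 7 dB.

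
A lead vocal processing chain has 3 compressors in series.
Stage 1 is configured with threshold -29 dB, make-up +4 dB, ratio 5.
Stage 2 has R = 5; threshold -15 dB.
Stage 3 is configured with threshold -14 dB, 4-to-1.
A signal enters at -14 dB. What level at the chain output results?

Stage 1: 15 dB above -29 dB, reduced 5:1 to 3 dB above → -26 dB; +4 dB make-up → -22 dB.
Stage 2: below threshold (-22 ≤ -15); passes unchanged; output -22 dB.
Stage 3: -22 dB is at or below the -14 dB threshold — no compression; output -22 dB.

-22 dB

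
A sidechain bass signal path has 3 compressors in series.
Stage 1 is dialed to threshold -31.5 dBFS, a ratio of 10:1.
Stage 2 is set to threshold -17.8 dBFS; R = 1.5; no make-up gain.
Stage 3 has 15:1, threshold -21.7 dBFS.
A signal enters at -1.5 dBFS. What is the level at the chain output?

Stage 1: 30 dB above -31.5 dBFS, reduced 10:1 to 3 dB above → -28.5 dBFS.
Stage 2: -28.5 dBFS is at or below the -17.8 dBFS threshold — no compression; output -28.5 dBFS.
Stage 3: below threshold (-28.5 ≤ -21.7); passes unchanged; output -28.5 dBFS.

-28.5 dBFS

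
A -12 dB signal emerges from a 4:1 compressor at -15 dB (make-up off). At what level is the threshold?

Gain reduction = -12 − (-15) = 3 dB; output overshoot = GR / (R − 1) = 3 / 3 = 1 dB.
Threshold = output − output overshoot = -15 − 1 = -16 dB.

-16 dB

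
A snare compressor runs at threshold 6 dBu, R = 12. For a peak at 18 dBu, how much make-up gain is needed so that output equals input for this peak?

Without make-up, output = threshold + overshoot/12 = 6 + 1 = 7 dBu.
Gap to target: 11 dB.

11 dB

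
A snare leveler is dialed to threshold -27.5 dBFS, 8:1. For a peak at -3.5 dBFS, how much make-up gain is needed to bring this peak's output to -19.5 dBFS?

5 dB

Without make-up, output = threshold + overshoot/8 = -27.5 + 3 = -24.5 dBFS.
Gap to target: 5 dB.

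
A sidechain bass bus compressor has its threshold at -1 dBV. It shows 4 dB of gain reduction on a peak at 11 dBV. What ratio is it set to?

1.5:1

Input overshoot = 11 − (-1) = 12 dB.
Output overshoot = 12 − 4 = 8 dB.
Ratio = input overshoot / output overshoot = 12 / 8 = 1.5.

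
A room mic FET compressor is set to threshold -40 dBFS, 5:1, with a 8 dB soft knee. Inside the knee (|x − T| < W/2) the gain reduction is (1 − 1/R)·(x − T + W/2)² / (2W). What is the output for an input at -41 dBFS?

-41.45 dBFS

x − T + W/2 = -41 − (-40) + 4 = 3.
GR = (1 − 1/5) × 3² / 16 = 0.8 × 9 / 16 = 0.45 dB.
Output = -41 − 0.45 = -41.45 dBFS.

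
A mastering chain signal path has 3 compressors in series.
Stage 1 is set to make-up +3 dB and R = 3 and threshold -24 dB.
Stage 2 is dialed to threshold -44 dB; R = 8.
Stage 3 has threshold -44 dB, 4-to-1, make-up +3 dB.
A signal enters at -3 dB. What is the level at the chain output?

Stage 1: -3 dB is 21 dB over -24 dB; at 3:1 that becomes 7 dB over, giving -17 dB; +3 dB make-up → -14 dB.
Stage 2: -14 dB is 30 dB over -44 dB; at 8:1 that becomes 3.75 dB over, giving -40.25 dB.
Stage 3: -40.25 dB is 3.75 dB over -44 dB; at 4:1 that becomes 0.9375 dB over, giving -43.0625 dB; +3 dB make-up → -40.0625 dB.

-40.0625 dB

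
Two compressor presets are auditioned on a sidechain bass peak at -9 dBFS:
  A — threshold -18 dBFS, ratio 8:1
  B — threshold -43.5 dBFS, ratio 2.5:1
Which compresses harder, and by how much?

A: overshoot 9 dB → output overshoot 1.125 dB → GR 7.875 dB.
B: overshoot 34.5 dB → output overshoot 13.8 dB → GR 20.7 dB.
B applies 12.825 dB more gain reduction.

B, by 12.825 dB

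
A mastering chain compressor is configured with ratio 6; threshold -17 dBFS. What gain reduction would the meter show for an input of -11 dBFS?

5 dB

The signal is 6 dB above threshold.
After 6:1 compression the overshoot becomes 6/6 = 1 dB.
Gain reduction = 6 − 1 = 5 dB.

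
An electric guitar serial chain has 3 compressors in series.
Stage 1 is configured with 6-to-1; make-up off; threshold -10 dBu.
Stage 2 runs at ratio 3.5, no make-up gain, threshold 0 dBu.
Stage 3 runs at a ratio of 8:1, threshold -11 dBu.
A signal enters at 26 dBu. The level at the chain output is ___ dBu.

Stage 1: 26 dBu is 36 dB over -10 dBu; at 6:1 that becomes 6 dB over, giving -4 dBu.
Stage 2: below threshold (-4 ≤ 0); passes unchanged; output -4 dBu.
Stage 3: 7 dB above -11 dBu, reduced 8:1 to 0.875 dB above → -10.125 dBu.

-10.125 dBu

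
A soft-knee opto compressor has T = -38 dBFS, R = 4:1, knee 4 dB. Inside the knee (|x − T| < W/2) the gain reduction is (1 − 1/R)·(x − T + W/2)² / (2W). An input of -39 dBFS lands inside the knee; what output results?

x − T + W/2 = -39 − (-38) + 2 = 1.
GR = (1 − 1/4) × 1² / 8 = 0.75 × 1 / 8 = 0.09375 dB.
Output = -39 − 0.09375 = -39.09375 dBFS.

-39.09375 dBFS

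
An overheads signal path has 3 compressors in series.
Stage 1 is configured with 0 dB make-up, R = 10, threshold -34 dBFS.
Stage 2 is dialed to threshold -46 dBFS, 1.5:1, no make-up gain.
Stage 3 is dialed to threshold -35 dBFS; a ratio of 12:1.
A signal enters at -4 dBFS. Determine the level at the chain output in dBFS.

-36 dBFS

Stage 1: 30 dB above -34 dBFS, reduced 10:1 to 3 dB above → -31 dBFS.
Stage 2: 15 dB above -46 dBFS, reduced 1.5:1 to 10 dB above → -36 dBFS.
Stage 3: below threshold (-36 ≤ -35); passes unchanged; output -36 dBFS.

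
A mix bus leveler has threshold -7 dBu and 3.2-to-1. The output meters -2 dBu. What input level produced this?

9 dBu

That's 5 dB above the -7 dBu threshold.
Before 3.2:1 compression the overshoot was 5 × 3.2 = 16 dB, so input = -7 + 16 = 9 dBu.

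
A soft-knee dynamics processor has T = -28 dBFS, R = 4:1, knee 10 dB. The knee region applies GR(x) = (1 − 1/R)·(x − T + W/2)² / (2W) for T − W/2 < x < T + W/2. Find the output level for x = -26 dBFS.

-27.8375 dBFS

x − T + W/2 = -26 − (-28) + 5 = 7.
GR = (1 − 1/4) × 7² / 20 = 0.75 × 49 / 20 = 1.8375 dB.
Output = -26 − 1.8375 = -27.8375 dBFS.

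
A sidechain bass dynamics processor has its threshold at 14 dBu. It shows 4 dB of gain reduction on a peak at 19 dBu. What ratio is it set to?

5:1

Input overshoot = 19 − 14 = 5 dB.
Output overshoot = 5 − 4 = 1 dB.
Ratio = input overshoot / output overshoot = 5 / 1 = 5.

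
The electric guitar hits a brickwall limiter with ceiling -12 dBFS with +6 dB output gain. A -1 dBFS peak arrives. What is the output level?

-6 dBFS

At ∞:1, everything above -12 dBFS is held at the ceiling.
Output gain then adds 6 dB: -12 + 6 = -6 dBFS.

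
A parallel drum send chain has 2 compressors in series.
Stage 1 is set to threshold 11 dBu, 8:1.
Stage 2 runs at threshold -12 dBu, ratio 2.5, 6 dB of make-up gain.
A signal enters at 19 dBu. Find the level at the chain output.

Stage 1: overshoot 8 dB → 8/8 = 1 dB → 12 dBu.
Stage 2: overshoot 24 dB → 24/2.5 = 9.6 dB → -2.4 dBu; +6 dB make-up → 3.6 dBu.

3.6 dBu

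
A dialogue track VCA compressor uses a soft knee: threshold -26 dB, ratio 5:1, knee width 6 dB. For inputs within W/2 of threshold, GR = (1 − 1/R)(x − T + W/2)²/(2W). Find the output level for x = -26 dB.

-26.6 dB

x − T + W/2 = -26 − (-26) + 3 = 3.
GR = (1 − 1/5) × 3² / 12 = 0.8 × 9 / 12 = 0.6 dB.
Output = -26 − 0.6 = -26.6 dB.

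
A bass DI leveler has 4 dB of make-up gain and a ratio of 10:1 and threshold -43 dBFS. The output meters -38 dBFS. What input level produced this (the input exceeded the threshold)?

-33 dBFS

Stripping the +4 dB make-up gives -42 dBFS at the gain stage.
That's 1 dB above the -43 dBFS threshold.
Undo the ratio: input overshoot = 1 × 10 = 10 dB, giving input = -33 dBFS.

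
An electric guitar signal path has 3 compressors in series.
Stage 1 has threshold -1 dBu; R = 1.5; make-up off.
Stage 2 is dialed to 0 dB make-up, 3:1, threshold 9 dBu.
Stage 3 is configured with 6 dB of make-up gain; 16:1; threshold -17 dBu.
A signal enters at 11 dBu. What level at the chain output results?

Stage 1: 12 dB above -1 dBu, reduced 1.5:1 to 8 dB above → 7 dBu.
Stage 2: 7 dBu ≤ 9 dBu, so stage 2 doesn't engage; output 7 dBu.
Stage 3: overshoot 24 dB → 24/16 = 1.5 dB → -15.5 dBu; +6 dB make-up → -9.5 dBu.

-9.5 dBu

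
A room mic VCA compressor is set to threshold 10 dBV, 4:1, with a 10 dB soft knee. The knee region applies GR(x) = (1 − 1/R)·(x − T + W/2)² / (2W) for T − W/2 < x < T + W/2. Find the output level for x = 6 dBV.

5.9625 dBV

x − T + W/2 = 6 − 10 + 5 = 1.
GR = (1 − 1/4) × 1² / 20 = 0.75 × 1 / 20 = 0.0375 dB.
Output = 6 − 0.0375 = 5.9625 dBV.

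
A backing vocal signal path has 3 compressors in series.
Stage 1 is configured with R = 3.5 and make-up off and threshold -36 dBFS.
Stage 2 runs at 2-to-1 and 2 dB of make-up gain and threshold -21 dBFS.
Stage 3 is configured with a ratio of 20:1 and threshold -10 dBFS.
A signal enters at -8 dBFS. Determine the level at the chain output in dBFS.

-26 dBFS

Stage 1: 28 dB above -36 dBFS, reduced 3.5:1 to 8 dB above → -28 dBFS.
Stage 2: -28 dBFS ≤ -21 dBFS, so stage 2 doesn't engage; make-up brings it to -26 dBFS.
Stage 3: -26 dBFS is at or below the -10 dBFS threshold — no compression; output -26 dBFS.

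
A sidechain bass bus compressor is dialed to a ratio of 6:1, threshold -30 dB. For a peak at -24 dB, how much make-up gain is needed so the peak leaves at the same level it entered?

5 dB

Without make-up, output = threshold + overshoot/6 = -30 + 1 = -29 dB.
Gap to target: 5 dB.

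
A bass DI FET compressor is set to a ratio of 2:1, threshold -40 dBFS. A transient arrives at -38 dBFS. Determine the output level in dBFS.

Overshoot: -38 − (-40) = 2 dB.
At 2:1 the overshoot is divided by 2, leaving 1 dB above threshold.
So the level is -40 + 1 = -39 dBFS.

-39 dBFS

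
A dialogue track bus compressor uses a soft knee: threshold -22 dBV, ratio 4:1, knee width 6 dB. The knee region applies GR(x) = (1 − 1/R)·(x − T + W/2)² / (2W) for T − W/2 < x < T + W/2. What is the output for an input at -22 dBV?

-22.5625 dBV

x − T + W/2 = -22 − (-22) + 3 = 3.
GR = (1 − 1/4) × 3² / 12 = 0.75 × 9 / 12 = 0.5625 dB.
Output = -22 − 0.5625 = -22.5625 dBV.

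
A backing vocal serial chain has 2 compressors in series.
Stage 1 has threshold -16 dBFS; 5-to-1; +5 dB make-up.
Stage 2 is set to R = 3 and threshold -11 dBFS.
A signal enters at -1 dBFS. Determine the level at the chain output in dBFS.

-10 dBFS

Stage 1: 15 dB above -16 dBFS, reduced 5:1 to 3 dB above → -13 dBFS; +5 dB make-up → -8 dBFS.
Stage 2: 3 dB above -11 dBFS, reduced 3:1 to 1 dB above → -10 dBFS.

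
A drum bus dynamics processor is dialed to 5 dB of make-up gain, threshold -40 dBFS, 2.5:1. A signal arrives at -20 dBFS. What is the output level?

The input is 20 dB above the -40 dBFS threshold.
The 20 dB excess becomes 8 dB after 2.5:1 reduction.
That puts the output at -32 dBFS; make-up adds 5 dB, giving -27 dBFS.

-27 dBFS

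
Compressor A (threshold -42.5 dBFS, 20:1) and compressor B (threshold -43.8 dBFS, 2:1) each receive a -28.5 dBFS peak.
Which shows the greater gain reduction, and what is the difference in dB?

A, by 5.65 dB

A: 14 dB over, compressed to 0.7 dB over, so 13.3 dB of GR.
B: 15.3 dB over, compressed to 7.65 dB over, so 7.65 dB of GR.
A applies 5.65 dB more gain reduction.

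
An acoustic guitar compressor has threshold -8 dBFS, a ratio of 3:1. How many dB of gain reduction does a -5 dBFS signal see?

2 dB

Overshoot = -5 − (-8) = 3 dB.
At 3:1, output sits 3/3 = 1 dB above threshold.
GR = overshoot in − overshoot out = 3 − 1 = 2 dB.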